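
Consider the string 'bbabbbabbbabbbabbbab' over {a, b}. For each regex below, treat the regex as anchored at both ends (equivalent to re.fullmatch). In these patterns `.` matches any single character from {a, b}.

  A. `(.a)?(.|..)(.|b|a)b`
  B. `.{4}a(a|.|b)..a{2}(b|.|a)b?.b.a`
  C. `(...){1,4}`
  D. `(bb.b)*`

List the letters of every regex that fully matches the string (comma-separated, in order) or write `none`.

A → no match
B → no match — must end with 'a'
C → no match
D → match

D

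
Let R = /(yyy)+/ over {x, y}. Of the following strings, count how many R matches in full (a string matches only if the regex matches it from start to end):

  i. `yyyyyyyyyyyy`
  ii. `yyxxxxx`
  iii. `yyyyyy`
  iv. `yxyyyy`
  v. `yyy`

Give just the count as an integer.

i → match
ii → no match — must start with `yyy`
iii → match
iv → no match — must start with `yyy`
v → match
Total matched: 3

3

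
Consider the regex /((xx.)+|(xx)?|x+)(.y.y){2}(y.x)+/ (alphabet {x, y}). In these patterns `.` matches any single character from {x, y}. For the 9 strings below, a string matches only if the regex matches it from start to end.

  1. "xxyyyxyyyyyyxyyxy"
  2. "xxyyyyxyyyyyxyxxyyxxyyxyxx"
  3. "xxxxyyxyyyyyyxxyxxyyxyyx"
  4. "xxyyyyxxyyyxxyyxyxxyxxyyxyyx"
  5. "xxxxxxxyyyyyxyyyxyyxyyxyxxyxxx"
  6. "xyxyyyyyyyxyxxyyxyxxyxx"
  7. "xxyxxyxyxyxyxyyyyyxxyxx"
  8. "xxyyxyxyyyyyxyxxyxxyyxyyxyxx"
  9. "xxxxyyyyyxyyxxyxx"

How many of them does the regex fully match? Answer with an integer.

4

1 → no match — must end with "x"
2 → no match
3 → match
4 → no match
5 → no match
6 → match
7 → no match
8 → match
9 → match
Total matched: 4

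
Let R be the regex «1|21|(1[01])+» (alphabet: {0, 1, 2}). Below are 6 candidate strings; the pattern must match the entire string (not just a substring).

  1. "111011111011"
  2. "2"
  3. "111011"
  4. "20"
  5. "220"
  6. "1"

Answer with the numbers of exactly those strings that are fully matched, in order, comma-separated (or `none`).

1, 3, 6

1 → match
2 → no match
3 → match
4 → no match
5 → no match
6 → match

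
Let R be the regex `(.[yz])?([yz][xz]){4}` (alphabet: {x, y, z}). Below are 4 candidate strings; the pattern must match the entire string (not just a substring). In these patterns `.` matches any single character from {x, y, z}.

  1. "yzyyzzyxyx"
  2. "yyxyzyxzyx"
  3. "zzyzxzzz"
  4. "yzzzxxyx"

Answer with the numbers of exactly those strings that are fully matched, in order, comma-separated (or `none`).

1 → no match
2 → no match
3 → no match
4 → no match

none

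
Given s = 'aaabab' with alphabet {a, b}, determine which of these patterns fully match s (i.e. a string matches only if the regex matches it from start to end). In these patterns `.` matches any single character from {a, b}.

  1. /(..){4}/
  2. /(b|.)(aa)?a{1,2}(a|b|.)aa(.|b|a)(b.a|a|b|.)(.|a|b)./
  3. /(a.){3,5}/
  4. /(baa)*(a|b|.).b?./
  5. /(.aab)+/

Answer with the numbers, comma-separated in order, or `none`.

1 → no match
2 → no match
3 → match
4 → no match
5 → no match — must end with 'aab'

3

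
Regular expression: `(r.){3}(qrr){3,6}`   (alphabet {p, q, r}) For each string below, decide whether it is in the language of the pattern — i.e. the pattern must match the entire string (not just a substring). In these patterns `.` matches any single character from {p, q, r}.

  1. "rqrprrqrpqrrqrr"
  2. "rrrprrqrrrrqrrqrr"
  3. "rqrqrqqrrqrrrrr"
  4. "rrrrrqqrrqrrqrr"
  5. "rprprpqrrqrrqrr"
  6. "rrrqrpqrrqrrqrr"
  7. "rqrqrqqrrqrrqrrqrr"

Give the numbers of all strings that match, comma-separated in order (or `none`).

1 → no match
2 → no match
3 → no match — must end with "qrr"
4 → match
5 → match
6 → match
7 → match

4, 5, 6, 7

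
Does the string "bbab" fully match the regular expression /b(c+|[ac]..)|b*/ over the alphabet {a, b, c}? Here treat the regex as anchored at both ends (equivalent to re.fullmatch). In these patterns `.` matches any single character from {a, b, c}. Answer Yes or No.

No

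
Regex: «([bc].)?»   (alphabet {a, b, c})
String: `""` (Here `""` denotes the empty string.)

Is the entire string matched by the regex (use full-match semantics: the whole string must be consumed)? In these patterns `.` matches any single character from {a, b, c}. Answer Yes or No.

Yes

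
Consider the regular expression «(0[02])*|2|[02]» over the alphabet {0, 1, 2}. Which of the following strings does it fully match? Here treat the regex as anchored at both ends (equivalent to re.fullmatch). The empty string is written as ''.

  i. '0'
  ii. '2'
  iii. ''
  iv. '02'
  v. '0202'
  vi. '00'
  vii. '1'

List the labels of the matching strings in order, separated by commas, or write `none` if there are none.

i, ii, iii, iv, v, vi

i → match
ii → match
iii → match
iv → match
v → match
vi → match
vii → no match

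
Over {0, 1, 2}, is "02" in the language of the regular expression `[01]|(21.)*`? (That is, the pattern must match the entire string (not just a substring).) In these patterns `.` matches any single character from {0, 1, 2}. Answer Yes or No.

No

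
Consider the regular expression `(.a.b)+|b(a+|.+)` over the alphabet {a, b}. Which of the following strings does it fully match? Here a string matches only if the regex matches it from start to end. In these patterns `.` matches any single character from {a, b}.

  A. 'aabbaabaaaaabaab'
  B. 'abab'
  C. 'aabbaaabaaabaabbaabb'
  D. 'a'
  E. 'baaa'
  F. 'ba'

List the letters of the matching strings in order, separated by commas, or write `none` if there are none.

C, E, F

A → no match
B → no match
C → match
D → no match
E → match
F → match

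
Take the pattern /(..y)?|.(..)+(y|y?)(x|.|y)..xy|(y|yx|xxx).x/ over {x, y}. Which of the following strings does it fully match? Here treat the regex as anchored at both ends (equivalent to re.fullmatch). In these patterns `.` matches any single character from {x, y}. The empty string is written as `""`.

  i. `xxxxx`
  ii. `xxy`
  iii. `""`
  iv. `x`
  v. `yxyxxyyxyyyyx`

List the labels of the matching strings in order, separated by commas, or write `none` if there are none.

i, ii, iii

i → match
ii → match
iii → match
iv → no match
v → no match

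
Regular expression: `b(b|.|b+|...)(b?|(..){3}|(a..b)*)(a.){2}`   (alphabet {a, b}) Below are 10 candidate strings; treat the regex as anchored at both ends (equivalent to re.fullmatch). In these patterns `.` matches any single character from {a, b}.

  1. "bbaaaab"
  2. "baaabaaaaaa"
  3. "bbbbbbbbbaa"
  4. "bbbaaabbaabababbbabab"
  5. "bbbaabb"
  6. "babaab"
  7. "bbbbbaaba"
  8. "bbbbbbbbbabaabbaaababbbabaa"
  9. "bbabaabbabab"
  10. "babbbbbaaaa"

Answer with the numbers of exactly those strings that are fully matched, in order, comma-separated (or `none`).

9

1 → no match
2 → no match
3 → no match
4 → no match
5 → no match
6 → no match
7 → no match
8 → no match
9 → match
10 → no match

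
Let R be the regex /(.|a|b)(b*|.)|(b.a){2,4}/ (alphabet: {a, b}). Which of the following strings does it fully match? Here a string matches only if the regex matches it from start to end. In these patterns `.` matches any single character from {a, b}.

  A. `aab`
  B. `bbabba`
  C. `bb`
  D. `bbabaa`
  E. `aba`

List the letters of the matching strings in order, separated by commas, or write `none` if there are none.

A → no match
B → match
C → match
D → match
E → no match

B, C, D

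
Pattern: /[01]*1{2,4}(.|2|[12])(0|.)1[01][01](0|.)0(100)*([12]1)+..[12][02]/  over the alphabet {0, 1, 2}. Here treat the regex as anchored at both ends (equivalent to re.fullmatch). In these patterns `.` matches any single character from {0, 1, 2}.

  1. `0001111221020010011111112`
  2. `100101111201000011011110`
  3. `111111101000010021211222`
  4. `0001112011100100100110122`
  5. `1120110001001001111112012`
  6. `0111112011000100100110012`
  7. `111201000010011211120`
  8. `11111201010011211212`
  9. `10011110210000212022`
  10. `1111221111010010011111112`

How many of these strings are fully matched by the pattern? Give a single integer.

8

1 → no match
2 → no match
3 → match
4 → match
5 → match
6 → match
7 → match
8 → match
9 → match
10 → match
Total matched: 8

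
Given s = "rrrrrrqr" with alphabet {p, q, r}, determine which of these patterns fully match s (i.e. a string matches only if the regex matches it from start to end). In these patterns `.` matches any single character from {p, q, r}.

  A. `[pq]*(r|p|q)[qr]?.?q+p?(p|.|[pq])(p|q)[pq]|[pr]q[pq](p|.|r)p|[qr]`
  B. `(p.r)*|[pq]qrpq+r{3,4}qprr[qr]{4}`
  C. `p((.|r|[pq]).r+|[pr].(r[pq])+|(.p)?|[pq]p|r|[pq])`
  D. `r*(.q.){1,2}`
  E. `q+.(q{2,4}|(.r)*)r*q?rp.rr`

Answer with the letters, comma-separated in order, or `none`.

D

A → no match
B → no match
C → no match — must start with "p"
D → match
E → no match — must start with "q"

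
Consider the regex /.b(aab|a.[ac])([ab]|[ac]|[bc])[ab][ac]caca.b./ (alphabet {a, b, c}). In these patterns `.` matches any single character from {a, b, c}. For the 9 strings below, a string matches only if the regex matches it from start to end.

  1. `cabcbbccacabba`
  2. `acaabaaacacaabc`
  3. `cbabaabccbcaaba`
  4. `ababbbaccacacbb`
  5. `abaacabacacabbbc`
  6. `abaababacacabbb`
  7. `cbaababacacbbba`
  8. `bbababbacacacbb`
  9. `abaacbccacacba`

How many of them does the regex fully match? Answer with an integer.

1 → no match
2 → no match
3 → no match
4 → no match
5 → no match
6 → match
7 → no match
8 → match
9 → no match
Total matched: 2

2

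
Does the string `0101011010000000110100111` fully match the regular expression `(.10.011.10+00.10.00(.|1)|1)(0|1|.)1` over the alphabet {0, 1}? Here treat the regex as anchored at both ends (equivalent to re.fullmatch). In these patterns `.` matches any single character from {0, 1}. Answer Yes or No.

Yes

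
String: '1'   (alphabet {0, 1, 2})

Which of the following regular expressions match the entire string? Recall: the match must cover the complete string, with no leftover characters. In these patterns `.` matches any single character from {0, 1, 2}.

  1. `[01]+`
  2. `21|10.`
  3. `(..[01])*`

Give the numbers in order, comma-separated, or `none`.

1

1 → match
2 → no match
3 → no match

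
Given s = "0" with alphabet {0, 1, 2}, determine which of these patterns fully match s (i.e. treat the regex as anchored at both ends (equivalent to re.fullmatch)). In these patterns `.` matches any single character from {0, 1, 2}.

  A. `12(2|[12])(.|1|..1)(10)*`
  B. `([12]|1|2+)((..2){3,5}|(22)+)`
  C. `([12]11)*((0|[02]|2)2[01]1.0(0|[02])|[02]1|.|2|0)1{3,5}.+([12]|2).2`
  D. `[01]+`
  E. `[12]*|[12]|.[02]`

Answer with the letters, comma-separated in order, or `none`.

D

A → no match — must start with "12"
B → no match
C → no match — must end with "2"
D → match
E → no match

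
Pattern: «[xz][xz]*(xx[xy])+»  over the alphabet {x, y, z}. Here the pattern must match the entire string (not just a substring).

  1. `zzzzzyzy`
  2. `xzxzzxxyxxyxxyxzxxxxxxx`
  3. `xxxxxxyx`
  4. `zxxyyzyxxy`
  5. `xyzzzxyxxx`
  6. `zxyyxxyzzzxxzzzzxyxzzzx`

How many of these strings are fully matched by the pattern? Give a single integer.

1 → no match
2 → no match
3 → no match
4 → no match
5 → no match
6 → no match
Total matched: 0

0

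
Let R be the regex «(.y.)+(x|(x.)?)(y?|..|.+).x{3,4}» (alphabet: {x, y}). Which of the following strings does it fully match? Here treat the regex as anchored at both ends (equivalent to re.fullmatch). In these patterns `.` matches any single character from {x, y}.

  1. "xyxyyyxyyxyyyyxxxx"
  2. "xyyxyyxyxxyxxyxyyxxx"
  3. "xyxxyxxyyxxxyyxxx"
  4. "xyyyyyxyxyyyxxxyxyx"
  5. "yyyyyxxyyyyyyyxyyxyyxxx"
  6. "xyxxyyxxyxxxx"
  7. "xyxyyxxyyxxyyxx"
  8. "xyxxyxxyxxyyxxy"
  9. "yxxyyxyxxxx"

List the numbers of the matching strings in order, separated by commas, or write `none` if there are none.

1 → match
2 → match
3 → match
4 → no match
5 → match
6 → match
7 → no match
8 → no match — must end with "x"
9. "yxxyyxyxxxx" → no match

1, 2, 3, 5, 6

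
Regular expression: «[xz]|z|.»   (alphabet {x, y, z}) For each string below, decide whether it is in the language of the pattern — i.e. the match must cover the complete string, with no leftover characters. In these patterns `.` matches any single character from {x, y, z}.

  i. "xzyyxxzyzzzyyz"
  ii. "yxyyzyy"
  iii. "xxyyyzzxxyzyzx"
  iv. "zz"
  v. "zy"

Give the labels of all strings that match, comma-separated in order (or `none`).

i → no match
ii → no match
iii → no match
iv → no match
v → no match

none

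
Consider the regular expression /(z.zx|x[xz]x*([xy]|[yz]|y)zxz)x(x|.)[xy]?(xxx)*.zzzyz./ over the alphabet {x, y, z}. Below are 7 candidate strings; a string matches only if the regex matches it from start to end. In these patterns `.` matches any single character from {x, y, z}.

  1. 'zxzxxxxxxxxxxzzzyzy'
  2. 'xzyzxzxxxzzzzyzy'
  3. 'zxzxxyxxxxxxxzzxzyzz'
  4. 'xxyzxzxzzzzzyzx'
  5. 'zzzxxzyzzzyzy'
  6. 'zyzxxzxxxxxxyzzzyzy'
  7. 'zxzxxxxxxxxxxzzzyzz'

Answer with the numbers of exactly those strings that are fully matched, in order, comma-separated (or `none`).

1, 2, 4, 5, 6, 7

1 → match
2 → match
3 → no match
4 → match
5 → match
6 → match
7 → match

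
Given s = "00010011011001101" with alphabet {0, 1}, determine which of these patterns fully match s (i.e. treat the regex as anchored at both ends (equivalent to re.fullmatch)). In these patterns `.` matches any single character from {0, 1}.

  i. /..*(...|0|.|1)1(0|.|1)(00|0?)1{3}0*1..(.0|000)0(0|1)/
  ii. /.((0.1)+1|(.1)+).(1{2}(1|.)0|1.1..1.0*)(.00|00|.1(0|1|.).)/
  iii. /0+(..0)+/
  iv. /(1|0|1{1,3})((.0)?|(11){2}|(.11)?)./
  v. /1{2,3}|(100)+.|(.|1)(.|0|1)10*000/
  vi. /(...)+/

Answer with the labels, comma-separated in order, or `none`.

ii

i → no match
ii → match
iii → no match — must end with "0"
iv → no match
v → no match
vi → no match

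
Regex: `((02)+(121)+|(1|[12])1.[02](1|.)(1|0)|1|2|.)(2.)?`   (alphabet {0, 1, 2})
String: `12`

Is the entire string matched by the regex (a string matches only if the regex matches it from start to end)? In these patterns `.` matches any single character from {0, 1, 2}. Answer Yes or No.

No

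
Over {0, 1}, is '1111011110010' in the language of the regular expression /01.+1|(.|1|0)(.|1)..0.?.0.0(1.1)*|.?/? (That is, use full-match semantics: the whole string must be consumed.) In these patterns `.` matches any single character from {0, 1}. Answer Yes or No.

No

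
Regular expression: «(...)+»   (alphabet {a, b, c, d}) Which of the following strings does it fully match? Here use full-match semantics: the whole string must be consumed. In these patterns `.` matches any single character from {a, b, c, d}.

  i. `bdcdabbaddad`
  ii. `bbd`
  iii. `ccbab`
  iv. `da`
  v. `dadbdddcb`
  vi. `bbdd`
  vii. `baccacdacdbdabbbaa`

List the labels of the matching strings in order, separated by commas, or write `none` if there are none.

i → match
ii → match
iii → no match
iv → no match
v → match
vi → no match
vii → match

i, ii, v, vii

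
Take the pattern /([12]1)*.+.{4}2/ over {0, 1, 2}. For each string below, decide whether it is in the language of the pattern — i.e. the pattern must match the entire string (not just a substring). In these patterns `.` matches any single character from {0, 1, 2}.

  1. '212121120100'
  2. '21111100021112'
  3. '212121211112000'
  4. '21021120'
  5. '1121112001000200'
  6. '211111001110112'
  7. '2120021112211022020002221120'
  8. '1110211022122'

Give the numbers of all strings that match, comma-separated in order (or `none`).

2, 6, 8

1 → no match — must end with '2'
2 → match
3 → no match — must end with '2'
4 → no match — must end with '2'
5 → no match — must end with '2'
6 → match
7 → no match — must end with '2'
8 → match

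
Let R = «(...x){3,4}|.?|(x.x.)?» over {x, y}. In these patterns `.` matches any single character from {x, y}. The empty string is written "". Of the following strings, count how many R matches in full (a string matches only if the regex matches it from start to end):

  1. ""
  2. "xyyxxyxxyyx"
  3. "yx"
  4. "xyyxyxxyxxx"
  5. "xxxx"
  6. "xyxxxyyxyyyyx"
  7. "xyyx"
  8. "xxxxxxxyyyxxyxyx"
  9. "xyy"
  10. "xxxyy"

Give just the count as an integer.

1 → match
2 → no match
3 → no match
4 → no match
5 → match
6 → no match
7 → no match
8 → no match
9 → no match
10 → no match
Total matched: 2

2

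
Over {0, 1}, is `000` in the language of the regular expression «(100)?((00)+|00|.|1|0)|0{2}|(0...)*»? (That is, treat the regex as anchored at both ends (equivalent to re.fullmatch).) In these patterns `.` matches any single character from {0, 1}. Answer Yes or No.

No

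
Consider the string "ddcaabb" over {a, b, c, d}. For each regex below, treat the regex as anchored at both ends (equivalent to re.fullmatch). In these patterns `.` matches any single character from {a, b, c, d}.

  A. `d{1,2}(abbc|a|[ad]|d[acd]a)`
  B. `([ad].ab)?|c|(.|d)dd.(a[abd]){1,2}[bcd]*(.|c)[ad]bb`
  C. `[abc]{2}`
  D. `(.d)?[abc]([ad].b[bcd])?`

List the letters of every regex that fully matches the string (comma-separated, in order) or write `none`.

A → no match
B → no match
C → no match
D → match

D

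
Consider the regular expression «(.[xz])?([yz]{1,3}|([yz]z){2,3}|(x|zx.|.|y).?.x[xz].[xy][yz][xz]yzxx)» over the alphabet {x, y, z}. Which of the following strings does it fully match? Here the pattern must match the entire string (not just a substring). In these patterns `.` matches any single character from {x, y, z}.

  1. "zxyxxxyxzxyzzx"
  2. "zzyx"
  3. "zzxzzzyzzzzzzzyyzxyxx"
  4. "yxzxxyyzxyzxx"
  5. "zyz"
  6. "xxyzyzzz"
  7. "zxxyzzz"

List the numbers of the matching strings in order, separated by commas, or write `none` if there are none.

4, 5, 6

1 → no match
2 → no match
3 → no match
4 → match
5 → match
6 → match
7 → no match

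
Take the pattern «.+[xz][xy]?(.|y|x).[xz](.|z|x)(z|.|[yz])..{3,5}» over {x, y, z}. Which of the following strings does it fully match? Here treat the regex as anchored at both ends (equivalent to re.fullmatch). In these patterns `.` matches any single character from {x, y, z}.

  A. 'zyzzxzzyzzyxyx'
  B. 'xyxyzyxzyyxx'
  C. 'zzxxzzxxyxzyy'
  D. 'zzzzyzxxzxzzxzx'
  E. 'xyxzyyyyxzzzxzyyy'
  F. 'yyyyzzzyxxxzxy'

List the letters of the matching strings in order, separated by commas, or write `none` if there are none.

A → match
B → no match
C → match
D → match
E → no match
F → no match

A, C, D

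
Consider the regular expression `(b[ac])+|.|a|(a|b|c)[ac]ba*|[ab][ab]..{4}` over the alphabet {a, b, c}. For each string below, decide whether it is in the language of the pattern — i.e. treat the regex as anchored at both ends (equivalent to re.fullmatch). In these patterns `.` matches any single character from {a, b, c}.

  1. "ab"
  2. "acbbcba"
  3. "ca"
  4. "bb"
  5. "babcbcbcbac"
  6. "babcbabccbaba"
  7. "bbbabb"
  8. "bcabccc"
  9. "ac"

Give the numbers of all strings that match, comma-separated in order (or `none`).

1 → no match
2 → no match
3 → no match
4 → no match
5 → no match
6 → no match
7 → no match
8 → no match
9 → no match

none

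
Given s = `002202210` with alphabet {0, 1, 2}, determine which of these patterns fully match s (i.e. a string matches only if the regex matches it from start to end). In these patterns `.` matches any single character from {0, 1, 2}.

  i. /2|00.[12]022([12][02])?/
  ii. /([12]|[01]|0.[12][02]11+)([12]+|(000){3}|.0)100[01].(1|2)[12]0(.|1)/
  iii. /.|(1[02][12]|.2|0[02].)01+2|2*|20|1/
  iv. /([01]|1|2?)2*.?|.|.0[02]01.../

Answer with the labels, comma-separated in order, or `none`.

i

i → match
ii → no match
iii → no match
iv → no match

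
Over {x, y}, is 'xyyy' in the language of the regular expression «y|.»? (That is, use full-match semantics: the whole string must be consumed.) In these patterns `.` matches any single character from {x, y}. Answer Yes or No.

No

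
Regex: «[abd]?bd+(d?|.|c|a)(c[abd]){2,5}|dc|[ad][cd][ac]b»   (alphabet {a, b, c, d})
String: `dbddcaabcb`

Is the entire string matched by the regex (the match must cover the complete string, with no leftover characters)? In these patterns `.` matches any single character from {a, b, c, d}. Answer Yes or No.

No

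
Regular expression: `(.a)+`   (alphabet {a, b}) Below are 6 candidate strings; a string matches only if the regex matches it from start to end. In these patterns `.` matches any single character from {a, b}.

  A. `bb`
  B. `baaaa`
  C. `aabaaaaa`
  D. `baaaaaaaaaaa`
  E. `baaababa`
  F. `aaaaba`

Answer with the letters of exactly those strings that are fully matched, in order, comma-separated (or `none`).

A → no match — must end with `a`
B → no match
C → match
D → match
E → match
F → match

C, D, E, F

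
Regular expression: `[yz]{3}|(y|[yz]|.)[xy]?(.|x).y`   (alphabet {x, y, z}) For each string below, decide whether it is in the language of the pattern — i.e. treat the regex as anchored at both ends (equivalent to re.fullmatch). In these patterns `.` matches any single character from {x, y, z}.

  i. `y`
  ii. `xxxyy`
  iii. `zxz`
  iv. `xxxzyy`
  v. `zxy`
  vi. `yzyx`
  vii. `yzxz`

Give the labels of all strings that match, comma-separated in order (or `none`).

ii

i → no match
ii → match
iii → no match
iv → no match
v → no match
vi → no match
vii → no match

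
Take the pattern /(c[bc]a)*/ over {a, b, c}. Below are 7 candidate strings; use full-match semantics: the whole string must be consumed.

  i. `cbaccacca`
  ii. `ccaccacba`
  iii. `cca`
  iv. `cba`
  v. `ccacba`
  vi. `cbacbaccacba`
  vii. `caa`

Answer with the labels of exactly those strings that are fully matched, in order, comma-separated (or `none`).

i, ii, iii, iv, v, vi

i. `cbaccacca` → match
ii. `ccaccacba` → match
iii. `cca` → match
iv. `cba` → match
v. `ccacba` → match
vi. `cbacbaccacba` → match
vii. `caa` → no match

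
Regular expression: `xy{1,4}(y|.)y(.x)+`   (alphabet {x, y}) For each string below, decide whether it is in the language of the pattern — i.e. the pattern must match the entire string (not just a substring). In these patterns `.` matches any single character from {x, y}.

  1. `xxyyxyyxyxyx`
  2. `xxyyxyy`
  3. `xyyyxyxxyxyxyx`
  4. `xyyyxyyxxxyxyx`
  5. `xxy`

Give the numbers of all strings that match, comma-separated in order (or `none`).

3, 4

1 → no match — must start with `xy`
2 → no match — must start with `xy`
3 → match
4 → match
5 → no match — must start with `xy`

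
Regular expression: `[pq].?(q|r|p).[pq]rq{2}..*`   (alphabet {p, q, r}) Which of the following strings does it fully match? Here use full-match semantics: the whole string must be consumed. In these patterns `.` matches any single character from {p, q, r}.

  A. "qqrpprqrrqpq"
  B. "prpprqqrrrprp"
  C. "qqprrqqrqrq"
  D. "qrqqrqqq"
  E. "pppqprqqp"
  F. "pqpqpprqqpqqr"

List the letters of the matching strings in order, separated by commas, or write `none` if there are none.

B, D, E

A → no match
B → match
C → no match
D → match
E → match
F → no match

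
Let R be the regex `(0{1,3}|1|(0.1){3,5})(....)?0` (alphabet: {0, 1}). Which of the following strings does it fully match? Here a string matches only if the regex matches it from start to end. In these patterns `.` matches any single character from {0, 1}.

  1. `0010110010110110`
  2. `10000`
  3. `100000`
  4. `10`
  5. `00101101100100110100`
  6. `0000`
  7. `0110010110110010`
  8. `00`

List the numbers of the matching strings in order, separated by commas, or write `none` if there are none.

1, 3, 4, 5, 6, 7, 8

1 → match
2 → no match
3 → match
4 → match
5 → match
6 → match
7 → match
8 → match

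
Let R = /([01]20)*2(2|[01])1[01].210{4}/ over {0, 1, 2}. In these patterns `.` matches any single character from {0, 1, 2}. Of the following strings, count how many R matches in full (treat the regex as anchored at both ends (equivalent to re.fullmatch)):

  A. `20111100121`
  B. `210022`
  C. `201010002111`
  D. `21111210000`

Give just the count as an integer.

A → no match — must end with `0`
B → no match — must end with `0`
C → no match — must end with `0`
D → match
Total matched: 1

1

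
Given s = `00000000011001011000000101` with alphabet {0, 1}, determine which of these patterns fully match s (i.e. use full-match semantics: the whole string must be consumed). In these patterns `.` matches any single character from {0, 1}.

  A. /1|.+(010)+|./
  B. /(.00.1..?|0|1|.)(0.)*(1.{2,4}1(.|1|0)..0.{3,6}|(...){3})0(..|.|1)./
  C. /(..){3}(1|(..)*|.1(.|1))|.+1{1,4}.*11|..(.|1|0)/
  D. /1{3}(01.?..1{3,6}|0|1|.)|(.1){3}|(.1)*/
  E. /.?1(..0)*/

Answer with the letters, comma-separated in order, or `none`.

B, C

A → no match
B → match
C → match
D → no match
E → no match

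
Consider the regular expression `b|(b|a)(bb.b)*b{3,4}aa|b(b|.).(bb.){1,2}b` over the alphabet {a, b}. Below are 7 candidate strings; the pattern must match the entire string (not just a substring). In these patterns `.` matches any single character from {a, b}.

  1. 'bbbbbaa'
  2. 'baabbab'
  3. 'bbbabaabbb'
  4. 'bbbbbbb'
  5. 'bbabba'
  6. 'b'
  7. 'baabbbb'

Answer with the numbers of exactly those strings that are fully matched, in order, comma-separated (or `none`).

1, 2, 4, 6, 7

1 → match
2 → match
3 → no match
4 → match
5 → no match
6 → match
7 → match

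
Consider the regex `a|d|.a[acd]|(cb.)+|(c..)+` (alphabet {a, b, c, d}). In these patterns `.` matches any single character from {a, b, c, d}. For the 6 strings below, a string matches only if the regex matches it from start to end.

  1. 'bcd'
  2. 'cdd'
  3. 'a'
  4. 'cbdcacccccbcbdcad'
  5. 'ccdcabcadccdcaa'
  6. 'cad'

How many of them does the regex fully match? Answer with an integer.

4

1 → no match
2 → match
3 → match
4 → no match
5 → match
6 → match
Total matched: 4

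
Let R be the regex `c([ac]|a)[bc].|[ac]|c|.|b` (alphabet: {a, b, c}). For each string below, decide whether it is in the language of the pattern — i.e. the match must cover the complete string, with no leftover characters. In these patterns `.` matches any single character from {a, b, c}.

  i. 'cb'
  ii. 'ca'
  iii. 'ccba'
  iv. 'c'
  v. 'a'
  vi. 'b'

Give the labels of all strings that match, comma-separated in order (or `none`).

iii, iv, v, vi

i → no match
ii → no match
iii → match
iv → match
v → match
vi → match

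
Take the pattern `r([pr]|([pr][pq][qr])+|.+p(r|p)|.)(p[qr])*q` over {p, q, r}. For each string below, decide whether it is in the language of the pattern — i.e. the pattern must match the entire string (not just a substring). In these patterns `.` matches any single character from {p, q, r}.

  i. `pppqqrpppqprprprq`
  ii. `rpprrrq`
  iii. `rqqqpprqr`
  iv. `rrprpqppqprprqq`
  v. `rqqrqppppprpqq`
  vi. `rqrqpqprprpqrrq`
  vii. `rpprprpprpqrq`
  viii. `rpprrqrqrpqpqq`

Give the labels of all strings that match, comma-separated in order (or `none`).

v

i → no match — must start with `r`
ii. `rpprrrq` → no match
iii. `rqqqpprqr` → no match — must end with `q`
iv → no match
v → match
vi → no match
vii → no match
viii → no match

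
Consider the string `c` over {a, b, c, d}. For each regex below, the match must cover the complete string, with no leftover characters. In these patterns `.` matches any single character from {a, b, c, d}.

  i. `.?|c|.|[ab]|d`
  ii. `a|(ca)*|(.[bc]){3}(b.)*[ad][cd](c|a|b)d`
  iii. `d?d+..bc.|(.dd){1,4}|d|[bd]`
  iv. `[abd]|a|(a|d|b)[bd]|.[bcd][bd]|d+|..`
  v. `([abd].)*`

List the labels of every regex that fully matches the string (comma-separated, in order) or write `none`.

i

i → match
ii → no match
iii → no match
iv → no match
v → no match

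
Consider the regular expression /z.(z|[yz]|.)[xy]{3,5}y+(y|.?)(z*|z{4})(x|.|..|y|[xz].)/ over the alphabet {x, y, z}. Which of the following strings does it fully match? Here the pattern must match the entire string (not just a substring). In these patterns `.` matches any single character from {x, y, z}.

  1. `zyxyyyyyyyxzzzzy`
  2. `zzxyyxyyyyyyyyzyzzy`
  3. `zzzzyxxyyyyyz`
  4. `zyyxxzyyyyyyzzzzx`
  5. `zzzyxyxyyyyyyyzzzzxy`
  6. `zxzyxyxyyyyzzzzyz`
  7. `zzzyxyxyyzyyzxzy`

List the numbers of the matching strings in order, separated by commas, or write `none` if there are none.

1 → match
2 → no match
3 → no match
4 → no match
5 → match
6 → match
7 → no match

1, 5, 6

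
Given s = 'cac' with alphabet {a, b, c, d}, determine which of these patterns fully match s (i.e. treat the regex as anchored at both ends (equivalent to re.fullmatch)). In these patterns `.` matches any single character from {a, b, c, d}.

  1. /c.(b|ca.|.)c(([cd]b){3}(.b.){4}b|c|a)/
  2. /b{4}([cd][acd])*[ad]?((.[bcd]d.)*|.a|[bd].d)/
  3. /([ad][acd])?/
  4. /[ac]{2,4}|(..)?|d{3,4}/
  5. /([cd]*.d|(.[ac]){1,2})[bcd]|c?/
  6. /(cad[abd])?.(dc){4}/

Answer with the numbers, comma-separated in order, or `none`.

1 → no match
2 → no match — must start with 'b'
3 → no match
4 → match
5 → match
6 → no match — must end with 'dc'

4, 5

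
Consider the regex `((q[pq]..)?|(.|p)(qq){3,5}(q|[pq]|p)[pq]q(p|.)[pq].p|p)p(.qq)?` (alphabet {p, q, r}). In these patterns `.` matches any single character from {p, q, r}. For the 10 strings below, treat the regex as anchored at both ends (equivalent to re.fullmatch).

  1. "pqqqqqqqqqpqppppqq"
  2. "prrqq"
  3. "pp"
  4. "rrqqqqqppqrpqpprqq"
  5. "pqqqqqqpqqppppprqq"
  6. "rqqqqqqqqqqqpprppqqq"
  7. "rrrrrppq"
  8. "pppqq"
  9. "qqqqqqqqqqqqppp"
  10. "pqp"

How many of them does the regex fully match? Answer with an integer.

6

1 → match
2 → no match
3 → match
4 → no match
5 → match
6 → match
7 → no match
8 → match
9 → match
10 → no match
Total matched: 6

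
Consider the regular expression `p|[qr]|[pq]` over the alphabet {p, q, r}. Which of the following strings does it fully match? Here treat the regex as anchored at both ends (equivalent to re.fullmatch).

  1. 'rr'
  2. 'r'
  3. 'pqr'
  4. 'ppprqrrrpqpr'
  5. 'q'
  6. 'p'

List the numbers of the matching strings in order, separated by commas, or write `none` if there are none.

2, 5, 6

1. 'rr' → no match
2. 'r' → match
3. 'pqr' → no match
4. 'ppprqrrrpqpr' → no match
5. 'q' → match
6. 'p' → match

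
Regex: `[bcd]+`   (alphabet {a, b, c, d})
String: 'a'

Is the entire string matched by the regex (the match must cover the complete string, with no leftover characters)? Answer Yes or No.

No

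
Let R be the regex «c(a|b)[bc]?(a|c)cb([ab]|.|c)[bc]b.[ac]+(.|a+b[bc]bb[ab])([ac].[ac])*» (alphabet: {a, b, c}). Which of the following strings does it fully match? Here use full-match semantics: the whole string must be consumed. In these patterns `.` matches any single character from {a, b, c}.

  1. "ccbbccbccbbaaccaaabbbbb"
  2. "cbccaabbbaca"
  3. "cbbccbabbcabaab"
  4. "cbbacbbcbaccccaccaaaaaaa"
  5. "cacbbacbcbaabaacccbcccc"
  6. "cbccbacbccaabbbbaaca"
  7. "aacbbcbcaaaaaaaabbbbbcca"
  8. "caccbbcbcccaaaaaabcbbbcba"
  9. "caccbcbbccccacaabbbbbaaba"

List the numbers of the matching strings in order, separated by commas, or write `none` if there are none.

4, 6, 8

1 → no match
2 → no match
3 → no match
4 → match
5 → no match
6 → match
7 → no match — must start with "c"
8 → match
9 → no match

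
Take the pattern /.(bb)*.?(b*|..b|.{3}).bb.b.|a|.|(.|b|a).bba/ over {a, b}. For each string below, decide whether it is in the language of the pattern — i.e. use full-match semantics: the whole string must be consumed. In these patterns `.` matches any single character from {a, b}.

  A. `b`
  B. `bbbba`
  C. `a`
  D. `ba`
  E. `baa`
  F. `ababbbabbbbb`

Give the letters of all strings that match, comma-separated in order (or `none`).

A. `b` → match
B. `bbbba` → match
C. `a` → match
D. `ba` → no match
E. `baa` → no match
F. `ababbbabbbbb` → no match

A, B, C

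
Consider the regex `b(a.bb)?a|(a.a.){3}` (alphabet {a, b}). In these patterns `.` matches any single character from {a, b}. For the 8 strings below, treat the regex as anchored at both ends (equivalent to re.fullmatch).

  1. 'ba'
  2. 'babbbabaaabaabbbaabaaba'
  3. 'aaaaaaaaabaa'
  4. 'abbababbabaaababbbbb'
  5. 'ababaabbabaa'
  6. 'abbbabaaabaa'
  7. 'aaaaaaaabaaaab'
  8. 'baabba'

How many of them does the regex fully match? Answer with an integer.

1 → match
2 → no match
3 → match
4 → no match
5 → no match
6 → no match
7 → no match
8 → match
Total matched: 3

3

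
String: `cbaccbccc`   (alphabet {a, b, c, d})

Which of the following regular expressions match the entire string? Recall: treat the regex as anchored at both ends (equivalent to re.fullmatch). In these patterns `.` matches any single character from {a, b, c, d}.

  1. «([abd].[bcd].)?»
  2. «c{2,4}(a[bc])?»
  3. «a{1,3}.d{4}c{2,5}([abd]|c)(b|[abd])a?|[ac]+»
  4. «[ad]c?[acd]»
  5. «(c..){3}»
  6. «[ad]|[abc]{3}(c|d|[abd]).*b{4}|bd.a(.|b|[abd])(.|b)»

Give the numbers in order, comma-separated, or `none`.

5

1 → no match
2 → no match
3 → no match
4 → no match
5 → match
6 → no match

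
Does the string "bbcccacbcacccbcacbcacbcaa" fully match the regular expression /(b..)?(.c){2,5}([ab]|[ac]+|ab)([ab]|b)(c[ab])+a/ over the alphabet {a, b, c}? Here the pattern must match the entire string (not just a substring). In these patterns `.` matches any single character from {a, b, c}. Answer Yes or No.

Yes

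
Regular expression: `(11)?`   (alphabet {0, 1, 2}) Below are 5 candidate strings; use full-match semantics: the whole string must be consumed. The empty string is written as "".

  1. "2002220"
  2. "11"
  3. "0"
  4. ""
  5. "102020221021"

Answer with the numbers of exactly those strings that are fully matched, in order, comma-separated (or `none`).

2, 4

1 → no match
2 → match
3 → no match
4 → match
5 → no match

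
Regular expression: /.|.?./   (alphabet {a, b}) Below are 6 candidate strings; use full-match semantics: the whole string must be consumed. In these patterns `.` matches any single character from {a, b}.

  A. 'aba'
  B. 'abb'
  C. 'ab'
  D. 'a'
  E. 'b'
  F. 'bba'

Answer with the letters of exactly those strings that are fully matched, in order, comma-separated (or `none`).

C, D, E

A. 'aba' → no match
B. 'abb' → no match
C. 'ab' → match
D. 'a' → match
E. 'b' → match
F. 'bba' → no match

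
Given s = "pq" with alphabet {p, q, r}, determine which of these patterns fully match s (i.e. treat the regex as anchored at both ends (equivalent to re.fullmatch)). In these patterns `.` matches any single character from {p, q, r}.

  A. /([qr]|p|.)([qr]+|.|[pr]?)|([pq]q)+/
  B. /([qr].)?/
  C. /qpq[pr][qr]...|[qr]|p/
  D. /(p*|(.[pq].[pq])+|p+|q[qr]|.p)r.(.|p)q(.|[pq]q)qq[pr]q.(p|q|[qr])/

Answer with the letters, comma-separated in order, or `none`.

A → match
B → no match
C → no match
D → no match

A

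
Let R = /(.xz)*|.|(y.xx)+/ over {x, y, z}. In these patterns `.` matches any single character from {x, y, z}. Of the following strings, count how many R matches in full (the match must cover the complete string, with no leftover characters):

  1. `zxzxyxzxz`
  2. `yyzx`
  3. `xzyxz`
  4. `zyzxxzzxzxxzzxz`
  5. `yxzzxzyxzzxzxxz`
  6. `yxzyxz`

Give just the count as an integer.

2

1 → no match
2 → no match
3 → no match
4 → no match
5 → match
6 → match
Total matched: 2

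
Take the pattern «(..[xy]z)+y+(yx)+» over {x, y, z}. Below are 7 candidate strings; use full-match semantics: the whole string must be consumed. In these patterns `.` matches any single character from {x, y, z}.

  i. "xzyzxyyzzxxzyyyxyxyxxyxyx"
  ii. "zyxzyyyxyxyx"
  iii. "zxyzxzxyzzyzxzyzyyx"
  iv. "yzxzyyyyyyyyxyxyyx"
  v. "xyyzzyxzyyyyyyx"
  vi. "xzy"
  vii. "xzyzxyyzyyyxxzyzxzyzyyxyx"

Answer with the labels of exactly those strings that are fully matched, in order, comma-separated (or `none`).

i → no match
ii. "zyxzyyyxyxyx" → match
iii → no match
iv → no match
v → match
vi. "xzy" → no match — must end with "yx"
vii → no match

ii, v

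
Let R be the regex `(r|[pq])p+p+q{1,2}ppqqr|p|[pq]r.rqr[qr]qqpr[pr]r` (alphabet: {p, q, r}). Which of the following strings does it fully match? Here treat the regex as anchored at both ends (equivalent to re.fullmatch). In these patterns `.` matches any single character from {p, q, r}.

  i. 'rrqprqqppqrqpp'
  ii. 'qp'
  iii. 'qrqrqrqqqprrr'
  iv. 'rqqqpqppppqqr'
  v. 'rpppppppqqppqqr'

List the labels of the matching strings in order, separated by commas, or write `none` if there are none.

iii, v

i → no match
ii → no match
iii → match
iv → no match
v → match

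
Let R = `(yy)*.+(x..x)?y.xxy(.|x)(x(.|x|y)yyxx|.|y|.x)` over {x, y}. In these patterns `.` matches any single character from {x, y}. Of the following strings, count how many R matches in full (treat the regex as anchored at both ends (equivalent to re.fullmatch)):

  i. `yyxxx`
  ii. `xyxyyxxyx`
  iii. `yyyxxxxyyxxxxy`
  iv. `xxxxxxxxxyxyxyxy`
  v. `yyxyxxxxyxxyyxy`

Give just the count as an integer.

0

i → no match
ii → no match
iii → no match
iv → no match
v → no match
Total matched: 0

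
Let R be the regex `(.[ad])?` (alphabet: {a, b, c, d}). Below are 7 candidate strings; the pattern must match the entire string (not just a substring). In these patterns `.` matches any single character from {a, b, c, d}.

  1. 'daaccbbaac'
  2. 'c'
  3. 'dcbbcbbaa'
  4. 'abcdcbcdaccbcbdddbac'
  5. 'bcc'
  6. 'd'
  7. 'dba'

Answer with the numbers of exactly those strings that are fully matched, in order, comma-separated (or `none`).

1 → no match
2 → no match
3 → no match
4 → no match
5 → no match
6 → no match
7 → no match

none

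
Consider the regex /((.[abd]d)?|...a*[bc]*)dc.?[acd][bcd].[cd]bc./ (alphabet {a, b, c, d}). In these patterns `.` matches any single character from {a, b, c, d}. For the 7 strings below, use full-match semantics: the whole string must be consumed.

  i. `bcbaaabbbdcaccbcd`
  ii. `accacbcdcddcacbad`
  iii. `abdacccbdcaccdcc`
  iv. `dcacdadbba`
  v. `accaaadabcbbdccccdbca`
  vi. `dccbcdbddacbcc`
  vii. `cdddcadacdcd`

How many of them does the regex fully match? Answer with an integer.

0

i → no match
ii → no match
iii → no match
iv. `dcacdadbba` → no match
v → no match
vi → no match
vii. `cdddcadacdcd` → no match
Total matched: 0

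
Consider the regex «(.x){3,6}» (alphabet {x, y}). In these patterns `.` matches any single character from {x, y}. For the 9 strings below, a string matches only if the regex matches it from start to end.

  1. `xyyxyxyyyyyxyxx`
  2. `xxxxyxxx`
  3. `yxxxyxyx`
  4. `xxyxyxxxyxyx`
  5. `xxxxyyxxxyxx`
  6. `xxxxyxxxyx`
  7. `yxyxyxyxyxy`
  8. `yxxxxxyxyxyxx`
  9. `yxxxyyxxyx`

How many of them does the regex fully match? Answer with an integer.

4

1 → no match
2 → match
3 → match
4 → match
5 → no match
6 → match
7 → no match — must end with `x`
8 → no match
9 → no match
Total matched: 4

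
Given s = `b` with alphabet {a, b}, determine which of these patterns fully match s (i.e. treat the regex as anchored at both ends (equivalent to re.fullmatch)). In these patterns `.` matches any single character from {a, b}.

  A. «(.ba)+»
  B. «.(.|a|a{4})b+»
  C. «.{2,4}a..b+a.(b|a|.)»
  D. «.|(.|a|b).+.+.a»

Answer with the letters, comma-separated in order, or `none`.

D

A → no match — must end with `ba`
B → no match
C → no match
D → match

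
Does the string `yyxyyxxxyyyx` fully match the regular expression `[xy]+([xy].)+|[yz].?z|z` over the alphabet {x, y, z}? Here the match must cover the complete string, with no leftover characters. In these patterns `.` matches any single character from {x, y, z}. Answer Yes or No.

Yes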